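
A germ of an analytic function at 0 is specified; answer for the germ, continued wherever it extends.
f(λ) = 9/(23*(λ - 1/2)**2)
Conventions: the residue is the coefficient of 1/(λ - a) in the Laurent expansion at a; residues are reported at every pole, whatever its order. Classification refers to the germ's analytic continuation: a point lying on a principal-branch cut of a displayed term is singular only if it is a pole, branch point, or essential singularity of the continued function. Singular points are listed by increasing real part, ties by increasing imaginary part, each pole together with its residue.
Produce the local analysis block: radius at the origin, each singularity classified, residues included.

Radius of convergence at 0: 1/2.
At 1/2: a pole of order 2; residue 0.

Denominator factor (λ - 1/2)^2: pole of order 2 at 1/2, modulus 1/2.
The radius of convergence is the smallest modulus among the singular points: 1/2.
At the order-2 pole 1/2 set g(λ) = (λ - (1/2))^2*f(λ) = 9/23.
Order-2 pole: residue = g'(a); g'(1/2) = 0, so the residue is 0.


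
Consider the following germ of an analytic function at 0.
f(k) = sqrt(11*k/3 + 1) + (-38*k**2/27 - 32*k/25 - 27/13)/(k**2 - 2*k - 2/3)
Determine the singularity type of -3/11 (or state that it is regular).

The point is an algebraic (square-root) branch point.

The term (1)*sqrt(1 - k/(-3/11)) has argument 1 - -3/11/(-3/11) = 0 at -3/11: a square-root (algebraic, two-sheeted) branch point; the remaining terms are analytic or single-valued there.


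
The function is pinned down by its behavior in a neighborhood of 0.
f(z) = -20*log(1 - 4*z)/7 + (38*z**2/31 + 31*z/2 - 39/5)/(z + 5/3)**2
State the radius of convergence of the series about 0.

Denominator factor (z + 5/3)^2: pole of order 2 at -5/3, modulus 5/3.
Branch term (-20/7)*log(1 - z/(1/4)): its argument vanishes at z = 1/4, a logarithmic branch point, modulus 1/4.
The radius of convergence is the smallest modulus among the singular points: 1/4.

The radius of convergence is 1/4.


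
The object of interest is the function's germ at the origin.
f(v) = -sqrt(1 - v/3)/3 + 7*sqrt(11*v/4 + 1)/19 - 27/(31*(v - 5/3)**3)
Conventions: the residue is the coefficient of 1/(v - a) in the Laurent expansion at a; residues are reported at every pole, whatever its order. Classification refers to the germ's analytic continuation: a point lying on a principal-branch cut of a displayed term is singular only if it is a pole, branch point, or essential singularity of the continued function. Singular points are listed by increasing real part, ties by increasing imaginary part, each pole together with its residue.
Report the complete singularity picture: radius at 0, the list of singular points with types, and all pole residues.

Denominator factor (v - 5/3)^3: pole of order 3 at 5/3, modulus 5/3.
Branch term (7/19)*sqrt(1 - v/(-4/11)): its argument vanishes at v = -4/11, a square-root branch point, modulus 4/11.
Branch term (-1/3)*sqrt(1 - v/(3)): its argument vanishes at v = 3, a square-root branch point, modulus 3.
The radius of convergence is the smallest modulus among the singular points: 4/11.
The branch terms are analytic at 5/3 and contribute nothing to the residue; only the rational part matters.
At the order-3 pole 5/3 set g(v) = (v - (5/3))^3*(rational part) = -27/31.
Order-3 pole: residue = g''(a)/2; g''(5/3) = 0, so the residue is 0.
List the singular points by increasing real part (a conjugate pair: the negative imaginary part first).

Radius of convergence at 0: 4/11.
At -4/11: an algebraic (square-root) branch point.
At 5/3: a pole of order 3; residue 0.
At 3: an algebraic (square-root) branch point.


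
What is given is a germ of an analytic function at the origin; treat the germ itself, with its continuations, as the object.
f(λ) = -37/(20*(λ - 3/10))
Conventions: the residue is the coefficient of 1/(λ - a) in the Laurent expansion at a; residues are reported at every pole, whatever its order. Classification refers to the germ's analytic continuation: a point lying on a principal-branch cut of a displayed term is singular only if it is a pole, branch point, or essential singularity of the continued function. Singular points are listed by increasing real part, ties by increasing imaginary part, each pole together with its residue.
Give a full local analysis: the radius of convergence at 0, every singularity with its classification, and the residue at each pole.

Radius of convergence at 0: 3/10.
At 3/10: a pole of order 1; residue -37/20.

Denominator factor (λ - 3/10): pole of order 1 at 3/10, modulus 3/10.
The radius of convergence is the smallest modulus among the singular points: 3/10.
At the order-1 pole 3/10 set g(λ) = (λ - (3/10))*f(λ) = -37/20.
Simple pole: residue = g(a) at a = 3/10, which is -37/20.


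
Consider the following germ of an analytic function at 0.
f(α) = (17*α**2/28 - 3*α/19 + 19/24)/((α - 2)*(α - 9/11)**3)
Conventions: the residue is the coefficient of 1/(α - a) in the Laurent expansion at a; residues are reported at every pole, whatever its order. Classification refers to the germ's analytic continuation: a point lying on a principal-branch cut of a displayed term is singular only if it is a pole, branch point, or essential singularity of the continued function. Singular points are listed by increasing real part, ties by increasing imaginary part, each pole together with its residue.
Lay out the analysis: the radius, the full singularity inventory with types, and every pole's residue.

Denominator factor (α - 2): pole of order 1 at 2, modulus 2.
Denominator factor (α - 9/11)^3: pole of order 3 at 9/11, modulus 9/11.
The radius of convergence is the smallest modulus among the singular points: 9/11.
At the order-3 pole 9/11 set g(α) = (α - (9/11))^3*f(α) = (17*α**2/28 - 3*α/19 + 19/24)/(α - 2).
Order-3 pole: residue = g''(a)/2; g''(9/11) = -12339701/3506412, so the residue is -12339701/7012824.
At the order-1 pole 2 set g(α) = (α - (2))*f(α) = (17*α**2/28 - 3*α/19 + 19/24)/(α - 9/11)**3.
Simple pole: residue = g(a) at a = 2, which is 12339701/7012824.
List the singular points by increasing real part (a conjugate pair: the negative imaginary part first).

Radius of convergence at 0: 9/11.
At 9/11: a pole of order 3; residue -12339701/7012824.
At 2: a pole of order 1; residue 12339701/7012824.


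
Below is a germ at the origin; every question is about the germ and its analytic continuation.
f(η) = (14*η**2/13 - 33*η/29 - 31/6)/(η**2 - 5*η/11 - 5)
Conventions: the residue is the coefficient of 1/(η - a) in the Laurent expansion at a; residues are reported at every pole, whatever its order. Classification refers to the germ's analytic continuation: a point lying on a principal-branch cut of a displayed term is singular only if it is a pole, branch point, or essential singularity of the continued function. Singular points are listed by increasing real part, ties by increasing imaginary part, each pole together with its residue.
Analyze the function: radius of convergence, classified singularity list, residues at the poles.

Denominator factor (η**2 - 5*η/11 - 5): discriminant 2445/121, real irrational roots 5/22 + (1/22)*sqrt(2445) and 5/22 - (1/22)*sqrt(2445); poles of order 1, moduli 5/22 + (1/22)*sqrt(2445) and -5/22 + (1/22)*sqrt(2445).
The radius of convergence is the smallest modulus among the singular points: -5/22 + (1/22)*sqrt(2445).
The factor η**2 - 5*η/11 - 5 splits as (η - a)(η - a') with a = 5/22 - (1/22)*sqrt(2445), a' = 5/22 + (1/22)*sqrt(2445). At the order-1 pole a set g(η) = (η - a)*f(η) = [14*η**2/13 - 33*η/29 - 31/6] / (η - a').
Simple pole: residue = g(a) at a = 5/22 - (1/22)*sqrt(2445), which is -2689/8294 - (743/2339865)*sqrt(2445).
The factor η**2 - 5*η/11 - 5 splits as (η - a)(η - a') with a = 5/22 + (1/22)*sqrt(2445), a' = 5/22 - (1/22)*sqrt(2445). At the order-1 pole a set g(η) = (η - a)*f(η) = [14*η**2/13 - 33*η/29 - 31/6] / (η - a').
Simple pole: residue = g(a) at a = 5/22 + (1/22)*sqrt(2445), which is -2689/8294 + (743/2339865)*sqrt(2445).
List the singular points by increasing real part (a conjugate pair: the negative imaginary part first).

Radius of convergence at 0: -5/22 + (1/22)*sqrt(2445).
At 5/22 - (1/22)*sqrt(2445): a pole of order 1; residue -2689/8294 - (743/2339865)*sqrt(2445).
At 5/22 + (1/22)*sqrt(2445): a pole of order 1; residue -2689/8294 + (743/2339865)*sqrt(2445).


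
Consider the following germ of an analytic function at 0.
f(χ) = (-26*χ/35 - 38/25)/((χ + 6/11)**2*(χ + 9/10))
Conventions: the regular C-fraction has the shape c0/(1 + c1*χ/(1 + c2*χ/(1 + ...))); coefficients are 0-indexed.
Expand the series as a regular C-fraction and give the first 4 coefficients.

The regular C-fraction coefficients are [-2299/405, 5134/1197, -10199747/8193864, 216592200671/209462004392].

Taylor coefficients (expand at 0): a_0 = -2299/405, a_1 = 621214/25515, a_2 = -68080771/918540, a_3 = 1606221397/8266860.
c0 = a_0 = -2299/405. Peel one level at a time: if S = 1 + c*χ/S' with S'(0) = 1, then c is the χ-coefficient of S and S' = c*χ/(S - 1).
S_1 = c0/f = 1 + (5134/1197)*χ + (10199747/1910412)*χ^2 + ...; c1 = 5134/1197.
S_2 = c1*χ/(S_1 - 1) = 1 + (-10199747/8193864)*χ + (1628512787/1265181888)*χ^2 + ...; c2 = -10199747/8193864.
S_3 = c2*χ/(S_2 - 1) = 1 + (216592200671/209462004392)*χ + ...; c3 = 216592200671/209462004392.


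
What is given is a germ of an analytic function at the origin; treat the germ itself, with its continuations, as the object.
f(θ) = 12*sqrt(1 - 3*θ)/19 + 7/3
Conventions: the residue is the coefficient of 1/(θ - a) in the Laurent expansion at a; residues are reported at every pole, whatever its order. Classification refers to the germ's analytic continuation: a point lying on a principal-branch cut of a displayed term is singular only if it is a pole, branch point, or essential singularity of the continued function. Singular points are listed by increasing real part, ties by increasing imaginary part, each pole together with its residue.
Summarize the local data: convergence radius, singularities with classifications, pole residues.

Radius of convergence at 0: 1/3.
At 1/3: an algebraic (square-root) branch point.

Branch term (12/19)*sqrt(1 - θ/(1/3)): its argument vanishes at θ = 1/3, a square-root branch point, modulus 1/3.
The radius of convergence is the smallest modulus among the singular points: 1/3.


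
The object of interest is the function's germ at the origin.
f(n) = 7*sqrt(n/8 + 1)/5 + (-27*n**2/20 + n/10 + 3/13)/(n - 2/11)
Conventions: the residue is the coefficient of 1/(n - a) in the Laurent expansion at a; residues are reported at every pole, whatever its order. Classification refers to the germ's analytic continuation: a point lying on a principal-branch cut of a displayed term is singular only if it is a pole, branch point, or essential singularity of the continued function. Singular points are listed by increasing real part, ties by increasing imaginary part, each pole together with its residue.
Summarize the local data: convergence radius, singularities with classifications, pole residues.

Denominator factor (n - 2/11): pole of order 1 at 2/11, modulus 2/11.
Branch term (7/5)*sqrt(1 - n/(-8)): its argument vanishes at n = -8, a square-root branch point, modulus 8.
The radius of convergence is the smallest modulus among the singular points: 2/11.
The branch term is analytic at 2/11 and contributes nothing to the residue; only the rational part matters.
At the order-1 pole 2/11 set g(n) = (n - (2/11))*(rational part) = -27*n**2/20 + n/10 + 3/13.
Simple pole: residue = g(a) at a = 2/11, which is 1607/7865.
List the singular points by increasing real part (a conjugate pair: the negative imaginary part first).

Radius of convergence at 0: 2/11.
At -8: an algebraic (square-root) branch point.
At 2/11: a pole of order 1; residue 1607/7865.


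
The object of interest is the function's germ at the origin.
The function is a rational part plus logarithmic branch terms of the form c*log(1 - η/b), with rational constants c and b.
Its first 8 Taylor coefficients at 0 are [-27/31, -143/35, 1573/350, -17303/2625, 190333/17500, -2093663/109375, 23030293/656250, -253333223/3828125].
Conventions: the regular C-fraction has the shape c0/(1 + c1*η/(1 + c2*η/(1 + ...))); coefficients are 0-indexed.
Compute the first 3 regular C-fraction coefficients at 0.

The regular C-fraction coefficients are [-27/31, -4433/945, 2189/378].

Taylor coefficients (read off): a_0 = -27/31, a_1 = -143/35, a_2 = 1573/350.
c0 = a_0 = -27/31. Peel one level at a time: if S = 1 + c*η/S' with S'(0) = 1, then c is the η-coefficient of S and S' = c*η/(S - 1).
S_1 = c0/f = 1 + (-4433/945)*η + (9703837/357210)*η^2 + ...; c1 = -4433/945.
S_2 = c1*η/(S_1 - 1) = 1 + (2189/378)*η + ...; c2 = 2189/378.


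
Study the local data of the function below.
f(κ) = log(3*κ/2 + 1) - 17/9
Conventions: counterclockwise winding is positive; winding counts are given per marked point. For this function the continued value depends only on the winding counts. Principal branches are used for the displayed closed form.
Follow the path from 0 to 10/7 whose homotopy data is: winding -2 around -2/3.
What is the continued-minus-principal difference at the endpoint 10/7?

The rational part is single-valued and drops out of the difference; each branch term changes only by its own monodromy.
(1)*log(1 - κ/(-2/3)): each positive loop around -2/3 adds 2*pi*i to the log, so winding -2 contributes (1)*(-2)*2*pi*i = -(4)*pi*i.
Summing the contributions at κ = 10/7 gives -(4)*pi*i.

Continued minus principal equals -(4)*pi*i.


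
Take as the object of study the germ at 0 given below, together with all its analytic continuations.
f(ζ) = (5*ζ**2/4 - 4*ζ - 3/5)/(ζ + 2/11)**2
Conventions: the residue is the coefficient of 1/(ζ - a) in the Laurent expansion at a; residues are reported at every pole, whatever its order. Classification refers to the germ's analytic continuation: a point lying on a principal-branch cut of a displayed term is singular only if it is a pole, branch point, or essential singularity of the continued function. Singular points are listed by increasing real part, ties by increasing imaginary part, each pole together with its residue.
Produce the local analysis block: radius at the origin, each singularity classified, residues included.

Radius of convergence at 0: 2/11.
At -2/11: a pole of order 2; residue -49/11.

Denominator factor (ζ + 2/11)^2: pole of order 2 at -2/11, modulus 2/11.
The radius of convergence is the smallest modulus among the singular points: 2/11.
At the order-2 pole -2/11 set g(ζ) = (ζ - (-2/11))^2*f(ζ) = 5*ζ**2/4 - 4*ζ - 3/5.
Order-2 pole: residue = g'(a); g'(-2/11) = -49/11, so the residue is -49/11.


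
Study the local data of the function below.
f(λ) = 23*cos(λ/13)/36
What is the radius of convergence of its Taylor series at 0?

The radius of convergence is infinite.

The factor cos(λ/13) is entire and contributes no finite singular point.
The polynomial part has no poles.
No finite singular points: the Taylor series at 0 converges everywhere.


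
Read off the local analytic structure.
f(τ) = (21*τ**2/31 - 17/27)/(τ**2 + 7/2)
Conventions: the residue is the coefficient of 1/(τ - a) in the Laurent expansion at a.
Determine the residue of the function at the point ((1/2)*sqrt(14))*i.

The factor τ**2 + 7/2 splits as (τ - a)(τ - a') with a = ((1/2)*sqrt(14))*i, a' = -((1/2)*sqrt(14))*i. At the order-1 pole a set g(τ) = (τ - a)*f(τ) = [21*τ**2/31 - 17/27] / (τ - a').
Simple pole: residue = g(a) at a = ((1/2)*sqrt(14))*i, which is ((5023/23436)*sqrt(14))*i.

The residue is ((5023/23436)*sqrt(14))*i.


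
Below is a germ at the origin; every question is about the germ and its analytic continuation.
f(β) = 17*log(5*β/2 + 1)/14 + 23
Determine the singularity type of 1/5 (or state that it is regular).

The point is a regular point.

There is no denominator, hence no pole anywhere.
Branch term log(1 - β/(-2/5)): argument at 1/5 is 3/2, nonzero, so 1/5 is not its branch point (a point on a principal cut is still regular for the continued germ).
So the germ continues analytically to 1/5.


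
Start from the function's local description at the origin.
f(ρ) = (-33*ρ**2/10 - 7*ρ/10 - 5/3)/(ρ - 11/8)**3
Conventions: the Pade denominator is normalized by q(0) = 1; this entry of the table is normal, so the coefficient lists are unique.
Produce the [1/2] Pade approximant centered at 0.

Taylor coefficients needed (expand at 0): a_0 = 2560/3993, a_1 = 122112/73205, a_2 = 3133696/805255, a_3 = 32368640/5314683.
Write the denominator as Q(ρ) = 1 + q1*ρ + q2*ρ^2. Requiring Q*f - P = O(ρ^4) with deg P <= 1 kills the coefficients of ρ^2..ρ^3 in Q*f:
  ρ^2: a_2 + q1*a_1 + q2*a_0 = 0, i.e. 3133696/805255 + (122112/73205)*q1 + (2560/3993)*q2 = 0.
  ρ^3: a_3 + q1*a_2 + q2*a_1 = 0, i.e. 32368640/5314683 + (3133696/805255)*q1 + (122112/73205)*q2 = 0.
Solving this linear system: q1 = -20940613/2327721, q2 = 147966843/8534977.
The numerator is Q*f truncated at degree 1: P0 = a_0 = 2560/3993; P1 = a_1 + q1*a_0 = -190519119104/46472949765.

The Pade approximant has numerator coefficients [2560/3993, -190519119104/46472949765]; denominator coefficients [1, -20940613/2327721, 147966843/8534977].


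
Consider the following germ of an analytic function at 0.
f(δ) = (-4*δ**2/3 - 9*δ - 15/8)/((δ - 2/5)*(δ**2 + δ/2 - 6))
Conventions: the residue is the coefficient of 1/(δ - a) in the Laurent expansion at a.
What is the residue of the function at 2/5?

At the order-1 pole 2/5 set g(δ) = (δ - (2/5))*f(δ) = (-4*δ**2/3 - 9*δ - 15/8)/(δ**2 + δ/2 - 6).
Simple pole: residue = g(a) at a = 2/5, which is 3413/3384.

The residue is 3413/3384.


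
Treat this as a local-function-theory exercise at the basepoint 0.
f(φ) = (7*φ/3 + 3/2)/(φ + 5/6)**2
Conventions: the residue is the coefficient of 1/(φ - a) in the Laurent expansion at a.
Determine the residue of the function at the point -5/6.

At the order-2 pole -5/6 set g(φ) = (φ - (-5/6))^2*f(φ) = 7*φ/3 + 3/2.
Order-2 pole: residue = g'(a); g'(-5/6) = 7/3, so the residue is 7/3.

The residue is 7/3.


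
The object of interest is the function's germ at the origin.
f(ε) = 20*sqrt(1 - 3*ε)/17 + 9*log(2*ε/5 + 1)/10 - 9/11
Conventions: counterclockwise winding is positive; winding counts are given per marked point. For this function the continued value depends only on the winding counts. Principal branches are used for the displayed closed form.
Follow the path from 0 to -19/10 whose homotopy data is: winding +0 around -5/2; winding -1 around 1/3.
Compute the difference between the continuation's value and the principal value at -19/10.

The rational part is single-valued and drops out of the difference; each branch term changes only by its own monodromy.
(9/10)*log(1 - ε/(-5/2)): winding 0 around -5/2, so this term returns to its principal value, contribution 0.
(20/17)*sqrt(1 - ε/(1/3)): winding -1 is odd, the square root flips sign, contributing -2*(20/17)*sqrt(1 - (-19/10)/(1/3)) = -2*(20/17)*sqrt(67/10) = -(4/17)*sqrt(670).
Summing the contributions at ε = -19/10 gives -(4/17)*sqrt(670).

Continued minus principal equals -(4/17)*sqrt(670).


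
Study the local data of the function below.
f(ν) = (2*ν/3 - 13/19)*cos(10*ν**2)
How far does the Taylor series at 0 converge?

The factor cos(10*ν**2) is entire and contributes no finite singular point.
The polynomial part has no poles.
No finite singular points: the Taylor series at 0 converges everywhere.

The radius of convergence is infinite.


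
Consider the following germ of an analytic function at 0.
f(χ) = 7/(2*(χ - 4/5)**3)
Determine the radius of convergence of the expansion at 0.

Denominator factor (χ - 4/5)^3: pole of order 3 at 4/5, modulus 4/5.
The radius of convergence is the smallest modulus among the singular points: 4/5.

The radius of convergence is 4/5.


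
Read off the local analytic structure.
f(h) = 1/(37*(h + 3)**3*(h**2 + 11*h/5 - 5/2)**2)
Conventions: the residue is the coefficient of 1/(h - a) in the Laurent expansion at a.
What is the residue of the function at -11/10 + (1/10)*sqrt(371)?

The residue is -217600/37 + (1554961900/5092717)*sqrt(371).


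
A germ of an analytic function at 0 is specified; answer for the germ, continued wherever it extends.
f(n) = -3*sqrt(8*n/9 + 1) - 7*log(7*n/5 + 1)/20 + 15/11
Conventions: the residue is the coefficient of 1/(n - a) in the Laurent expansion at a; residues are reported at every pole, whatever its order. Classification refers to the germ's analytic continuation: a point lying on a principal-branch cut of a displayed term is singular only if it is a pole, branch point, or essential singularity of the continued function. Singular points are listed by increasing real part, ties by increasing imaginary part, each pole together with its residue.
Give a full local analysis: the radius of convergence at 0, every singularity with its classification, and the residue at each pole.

Radius of convergence at 0: 5/7.
At -9/8: an algebraic (square-root) branch point.
At -5/7: a logarithmic branch point.

Branch term (-7/20)*log(1 - n/(-5/7)): its argument vanishes at n = -5/7, a logarithmic branch point, modulus 5/7.
Branch term (-3)*sqrt(1 - n/(-9/8)): its argument vanishes at n = -9/8, a square-root branch point, modulus 9/8.
The radius of convergence is the smallest modulus among the singular points: 5/7.
List the singular points by increasing real part (a conjugate pair: the negative imaginary part first).


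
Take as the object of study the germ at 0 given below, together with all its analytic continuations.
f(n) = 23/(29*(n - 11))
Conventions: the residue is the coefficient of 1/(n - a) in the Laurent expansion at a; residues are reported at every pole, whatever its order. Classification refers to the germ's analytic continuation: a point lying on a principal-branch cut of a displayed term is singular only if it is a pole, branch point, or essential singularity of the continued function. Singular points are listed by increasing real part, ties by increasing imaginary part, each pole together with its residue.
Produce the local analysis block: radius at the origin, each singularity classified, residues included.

Radius of convergence at 0: 11.
At 11: a pole of order 1; residue 23/29.

Denominator factor (n - 11): pole of order 1 at 11, modulus 11.
The radius of convergence is the smallest modulus among the singular points: 11.
At the order-1 pole 11 set g(n) = (n - (11))*f(n) = 23/29.
Simple pole: residue = g(a) at a = 11, which is 23/29.


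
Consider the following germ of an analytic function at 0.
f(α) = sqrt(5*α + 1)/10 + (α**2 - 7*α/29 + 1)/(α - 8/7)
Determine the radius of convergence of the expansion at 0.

The radius of convergence is 1/5.

Denominator factor (α - 8/7): pole of order 1 at 8/7, modulus 8/7.
Branch term (1/10)*sqrt(1 - α/(-1/5)): its argument vanishes at α = -1/5, a square-root branch point, modulus 1/5.
The radius of convergence is the smallest modulus among the singular points: 1/5.


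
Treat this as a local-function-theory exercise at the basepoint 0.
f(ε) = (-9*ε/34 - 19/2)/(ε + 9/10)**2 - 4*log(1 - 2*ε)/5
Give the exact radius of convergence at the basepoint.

The radius of convergence is 1/2.

Denominator factor (ε + 9/10)^2: pole of order 2 at -9/10, modulus 9/10.
Branch term (-4/5)*log(1 - ε/(1/2)): its argument vanishes at ε = 1/2, a logarithmic branch point, modulus 1/2.
The radius of convergence is the smallest modulus among the singular points: 1/2.


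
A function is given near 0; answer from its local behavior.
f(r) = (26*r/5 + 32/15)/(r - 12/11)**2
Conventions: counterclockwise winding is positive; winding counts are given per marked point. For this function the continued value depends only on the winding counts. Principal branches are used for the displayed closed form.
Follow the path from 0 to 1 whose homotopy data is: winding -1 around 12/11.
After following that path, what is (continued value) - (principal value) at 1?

Continued minus principal equals 0.

The function is rational, hence single-valued: continuing it around any pole returns the same value, so the difference is 0.


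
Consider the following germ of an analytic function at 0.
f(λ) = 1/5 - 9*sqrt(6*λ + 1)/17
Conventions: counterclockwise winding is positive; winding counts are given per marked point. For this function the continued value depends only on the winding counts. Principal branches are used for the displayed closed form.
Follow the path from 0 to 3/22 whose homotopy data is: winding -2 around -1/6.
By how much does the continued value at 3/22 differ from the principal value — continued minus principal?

The rational part is single-valued and drops out of the difference; each branch term changes only by its own monodromy.
(-9/17)*sqrt(1 - λ/(-1/6)): winding -2 is even, the square root returns to the same sheet, contribution 0.
Summing the contributions at λ = 3/22 gives 0.

Continued minus principal equals 0.


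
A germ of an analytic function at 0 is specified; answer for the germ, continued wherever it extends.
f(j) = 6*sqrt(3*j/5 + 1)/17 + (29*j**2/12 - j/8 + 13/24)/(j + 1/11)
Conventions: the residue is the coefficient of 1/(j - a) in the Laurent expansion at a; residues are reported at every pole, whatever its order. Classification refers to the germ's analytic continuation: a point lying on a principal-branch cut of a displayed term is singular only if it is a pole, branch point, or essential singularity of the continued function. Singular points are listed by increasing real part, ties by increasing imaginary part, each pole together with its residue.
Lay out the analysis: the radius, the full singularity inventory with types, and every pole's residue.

Denominator factor (j + 1/11): pole of order 1 at -1/11, modulus 1/11.
Branch term (6/17)*sqrt(1 - j/(-5/3)): its argument vanishes at j = -5/3, a square-root branch point, modulus 5/3.
The radius of convergence is the smallest modulus among the singular points: 1/11.
The branch term is analytic at -1/11 and contributes nothing to the residue; only the rational part matters.
At the order-1 pole -1/11 set g(j) = (j - (-1/11))*(rational part) = 29*j**2/12 - j/8 + 13/24.
Simple pole: residue = g(a) at a = -1/11, which is 208/363.
List the singular points by increasing real part (a conjugate pair: the negative imaginary part first).

Radius of convergence at 0: 1/11.
At -5/3: an algebraic (square-root) branch point.
At -1/11: a pole of order 1; residue 208/363.


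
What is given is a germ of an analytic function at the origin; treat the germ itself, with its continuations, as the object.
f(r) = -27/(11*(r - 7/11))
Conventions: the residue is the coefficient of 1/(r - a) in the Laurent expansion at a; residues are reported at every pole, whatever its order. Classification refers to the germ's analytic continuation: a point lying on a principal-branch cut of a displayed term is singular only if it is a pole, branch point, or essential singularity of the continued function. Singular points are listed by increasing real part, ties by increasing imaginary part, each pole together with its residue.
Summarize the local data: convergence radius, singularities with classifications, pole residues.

Denominator factor (r - 7/11): pole of order 1 at 7/11, modulus 7/11.
The radius of convergence is the smallest modulus among the singular points: 7/11.
At the order-1 pole 7/11 set g(r) = (r - (7/11))*f(r) = -27/11.
Simple pole: residue = g(a) at a = 7/11, which is -27/11.

Radius of convergence at 0: 7/11.
At 7/11: a pole of order 1; residue -27/11.


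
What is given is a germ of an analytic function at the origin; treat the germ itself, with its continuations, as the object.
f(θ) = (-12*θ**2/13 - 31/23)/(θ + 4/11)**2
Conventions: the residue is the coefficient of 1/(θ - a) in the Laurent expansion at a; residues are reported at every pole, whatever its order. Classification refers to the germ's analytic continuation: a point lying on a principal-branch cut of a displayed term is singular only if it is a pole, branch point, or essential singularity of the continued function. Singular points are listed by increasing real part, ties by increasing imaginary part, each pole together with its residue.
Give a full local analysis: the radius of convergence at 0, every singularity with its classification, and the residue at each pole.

Denominator factor (θ + 4/11)^2: pole of order 2 at -4/11, modulus 4/11.
The radius of convergence is the smallest modulus among the singular points: 4/11.
At the order-2 pole -4/11 set g(θ) = (θ - (-4/11))^2*f(θ) = -12*θ**2/13 - 31/23.
Order-2 pole: residue = g'(a); g'(-4/11) = 96/143, so the residue is 96/143.

Radius of convergence at 0: 4/11.
At -4/11: a pole of order 2; residue 96/143.


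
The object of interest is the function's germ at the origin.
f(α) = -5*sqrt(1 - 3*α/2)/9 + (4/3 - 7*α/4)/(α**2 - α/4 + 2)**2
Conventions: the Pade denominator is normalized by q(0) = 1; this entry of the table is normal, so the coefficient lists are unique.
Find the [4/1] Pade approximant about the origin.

The Pade approximant has numerator coefficients [-2/9, 33023/866448, -1219841/4621056, 7062125/18484224, 14380171/26886144]; denominator coefficients [1, 10565/96272].

Taylor coefficients needed (expand at 0): a_0 = -2/9, a_1 = 1/16, a_2 = -13/48, a_3 = 1265/3072, a_4 = 6017/12288, a_5 = -10565/196608.
Write the denominator as Q(α) = 1 + q1*α. Requiring Q*f - P = O(α^6) with deg P <= 4 kills the coefficients of α^5..α^5 in Q*f:
  α^5: a_5 + q1*a_4 = 0, i.e. -10565/196608 + (6017/12288)*q1 = 0.
Solving this linear system: q1 = 10565/96272.
The numerator is Q*f truncated at degree 4: P0 = a_0 = -2/9; P1 = a_1 + q1*a_0 = 33023/866448; P2 = a_2 + q1*a_1 = -1219841/4621056; P3 = a_3 + q1*a_2 = 7062125/18484224; P4 = a_4 + q1*a_3 = 14380171/26886144.


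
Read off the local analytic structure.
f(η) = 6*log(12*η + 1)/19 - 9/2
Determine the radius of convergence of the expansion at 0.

Branch term (6/19)*log(1 - η/(-1/12)): its argument vanishes at η = -1/12, a logarithmic branch point, modulus 1/12.
The radius of convergence is the smallest modulus among the singular points: 1/12.

The radius of convergence is 1/12.


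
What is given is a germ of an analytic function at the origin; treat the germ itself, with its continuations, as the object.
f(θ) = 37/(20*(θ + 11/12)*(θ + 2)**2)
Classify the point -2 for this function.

The point is a pole of order 2.

The denominator factor θ + 2 vanishes at -2 and appears to the power 2; the numerator there equals 37/20, nonzero, and no other factor vanishes.
Hence a pole whose order is the multiplicity, 2.


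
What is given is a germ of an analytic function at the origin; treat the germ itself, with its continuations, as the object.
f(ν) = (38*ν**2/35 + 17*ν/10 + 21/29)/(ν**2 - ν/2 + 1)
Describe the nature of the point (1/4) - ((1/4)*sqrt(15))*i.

The denominator factor ν**2 - ν/2 + 1 vanishes at (1/4) - ((1/4)*sqrt(15))*i and appears to the power 1; the numerator there equals (231/1160) - ((157/280)*sqrt(15))*i, nonzero, and no other factor vanishes.
Hence a pole whose order is the multiplicity, 1.

The point is a pole of order 1.


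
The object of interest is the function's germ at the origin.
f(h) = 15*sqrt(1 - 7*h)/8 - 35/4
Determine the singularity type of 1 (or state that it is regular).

There is no denominator, hence no pole anywhere.
Branch term sqrt(1 - h/(1/7)): argument at 1 is -6, nonzero, so 1 is not its branch point (a point on a principal cut is still regular for the continued germ).
So the germ continues analytically to 1.

The point is a regular point.


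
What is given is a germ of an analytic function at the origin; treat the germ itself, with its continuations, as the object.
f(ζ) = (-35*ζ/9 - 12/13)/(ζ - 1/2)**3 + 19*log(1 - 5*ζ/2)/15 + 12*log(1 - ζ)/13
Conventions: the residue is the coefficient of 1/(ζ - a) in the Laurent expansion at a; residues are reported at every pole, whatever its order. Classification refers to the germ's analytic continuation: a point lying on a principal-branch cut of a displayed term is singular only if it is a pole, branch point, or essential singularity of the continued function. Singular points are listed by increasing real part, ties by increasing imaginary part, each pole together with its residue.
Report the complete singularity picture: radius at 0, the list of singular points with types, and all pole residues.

Denominator factor (ζ - 1/2)^3: pole of order 3 at 1/2, modulus 1/2.
Branch term (19/15)*log(1 - ζ/(2/5)): its argument vanishes at ζ = 2/5, a logarithmic branch point, modulus 2/5.
Branch term (12/13)*log(1 - ζ/(1)): its argument vanishes at ζ = 1, a logarithmic branch point, modulus 1.
The radius of convergence is the smallest modulus among the singular points: 2/5.
The branch terms are analytic at 1/2 and contribute nothing to the residue; only the rational part matters.
At the order-3 pole 1/2 set g(ζ) = (ζ - (1/2))^3*(rational part) = -35*ζ/9 - 12/13.
Order-3 pole: residue = g''(a)/2; g''(1/2) = 0, so the residue is 0.
List the singular points by increasing real part (a conjugate pair: the negative imaginary part first).

Radius of convergence at 0: 2/5.
At 2/5: a logarithmic branch point.
At 1/2: a pole of order 3; residue 0.
At 1: a logarithmic branch point.


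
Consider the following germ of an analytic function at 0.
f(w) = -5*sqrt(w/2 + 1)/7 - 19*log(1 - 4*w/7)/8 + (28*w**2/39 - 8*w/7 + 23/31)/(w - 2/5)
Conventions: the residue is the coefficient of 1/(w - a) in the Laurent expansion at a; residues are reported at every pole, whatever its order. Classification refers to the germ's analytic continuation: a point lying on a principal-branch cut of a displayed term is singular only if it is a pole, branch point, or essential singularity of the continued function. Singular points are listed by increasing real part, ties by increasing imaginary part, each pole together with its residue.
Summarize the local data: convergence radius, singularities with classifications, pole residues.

Denominator factor (w - 2/5): pole of order 1 at 2/5, modulus 2/5.
Branch term (-5/7)*sqrt(1 - w/(-2)): its argument vanishes at w = -2, a square-root branch point, modulus 2.
Branch term (-19/8)*log(1 - w/(7/4)): its argument vanishes at w = 7/4, a logarithmic branch point, modulus 7/4.
The radius of convergence is the smallest modulus among the singular points: 2/5.
The branch terms are analytic at 2/5 and contribute nothing to the residue; only the rational part matters.
At the order-1 pole 2/5 set g(w) = (w - (2/5))*(rational part) = 28*w**2/39 - 8*w/7 + 23/31.
Simple pole: residue = g(a) at a = 2/5, which is 84559/211575.
List the singular points by increasing real part (a conjugate pair: the negative imaginary part first).

Radius of convergence at 0: 2/5.
At -2: an algebraic (square-root) branch point.
At 2/5: a pole of order 1; residue 84559/211575.
At 7/4: a logarithmic branch point.


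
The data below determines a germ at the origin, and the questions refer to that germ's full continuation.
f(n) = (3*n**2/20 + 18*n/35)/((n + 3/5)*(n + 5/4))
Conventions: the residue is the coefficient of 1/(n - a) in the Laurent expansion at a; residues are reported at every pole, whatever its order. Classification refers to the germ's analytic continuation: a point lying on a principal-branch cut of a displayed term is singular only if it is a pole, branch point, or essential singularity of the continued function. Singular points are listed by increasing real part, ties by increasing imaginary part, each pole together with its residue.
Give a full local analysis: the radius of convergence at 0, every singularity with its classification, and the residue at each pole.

Radius of convergence at 0: 3/5.
At -5/4: a pole of order 1; residue 915/1456.
At -3/5: a pole of order 1; residue -891/2275.

Denominator factor (n + 5/4): pole of order 1 at -5/4, modulus 5/4.
Denominator factor (n + 3/5): pole of order 1 at -3/5, modulus 3/5.
The radius of convergence is the smallest modulus among the singular points: 3/5.
At the order-1 pole -5/4 set g(n) = (n - (-5/4))*f(n) = (3*n**2/20 + 18*n/35)/(n + 3/5).
Simple pole: residue = g(a) at a = -5/4, which is 915/1456.
At the order-1 pole -3/5 set g(n) = (n - (-3/5))*f(n) = (3*n**2/20 + 18*n/35)/(n + 5/4).
Simple pole: residue = g(a) at a = -3/5, which is -891/2275.
List the singular points by increasing real part (a conjugate pair: the negative imaginary part first).


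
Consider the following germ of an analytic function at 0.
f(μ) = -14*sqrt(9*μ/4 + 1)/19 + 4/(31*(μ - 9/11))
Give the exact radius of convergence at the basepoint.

Denominator factor (μ - 9/11): pole of order 1 at 9/11, modulus 9/11.
Branch term (-14/19)*sqrt(1 - μ/(-4/9)): its argument vanishes at μ = -4/9, a square-root branch point, modulus 4/9.
The radius of convergence is the smallest modulus among the singular points: 4/9.

The radius of convergence is 4/9.


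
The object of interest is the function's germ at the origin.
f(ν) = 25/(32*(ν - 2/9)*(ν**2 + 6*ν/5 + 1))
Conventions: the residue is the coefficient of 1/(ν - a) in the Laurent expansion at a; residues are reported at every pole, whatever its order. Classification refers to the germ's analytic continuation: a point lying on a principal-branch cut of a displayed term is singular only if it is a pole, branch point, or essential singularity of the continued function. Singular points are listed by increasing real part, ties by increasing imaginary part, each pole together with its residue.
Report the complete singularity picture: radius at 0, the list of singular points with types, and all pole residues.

Radius of convergence at 0: 2/9.
At (-3/5) - (4/5)*i: a pole of order 1; residue (-10125/34112) - (41625/136448)*i.
At (-3/5) + (4/5)*i: a pole of order 1; residue (-10125/34112) + (41625/136448)*i.
At 2/9: a pole of order 1; residue 10125/17056.

Denominator factor (ν - 2/9): pole of order 1 at 2/9, modulus 2/9.
Denominator factor (ν**2 + 6*ν/5 + 1): discriminant -64/25, complex-conjugate roots (-3/5) + (4/5)*i and (-3/5) - (4/5)*i; poles of order 1, moduli 1 and 1.
The radius of convergence is the smallest modulus among the singular points: 2/9.
The factor ν**2 + 6*ν/5 + 1 splits as (ν - a)(ν - a') with a = (-3/5) - (4/5)*i, a' = (-3/5) + (4/5)*i. At the order-1 pole a set g(ν) = (ν - a)*f(ν) = [25/(32*(ν - 2/9))] / (ν - a').
Simple pole: residue = g(a) at a = (-3/5) - (4/5)*i, which is (-10125/34112) - (41625/136448)*i.
The factor ν**2 + 6*ν/5 + 1 splits as (ν - a)(ν - a') with a = (-3/5) + (4/5)*i, a' = (-3/5) - (4/5)*i. At the order-1 pole a set g(ν) = (ν - a)*f(ν) = [25/(32*(ν - 2/9))] / (ν - a').
Simple pole: residue = g(a) at a = (-3/5) + (4/5)*i, which is (-10125/34112) + (41625/136448)*i.
At the order-1 pole 2/9 set g(ν) = (ν - (2/9))*f(ν) = 25/(32*(ν**2 + 6*ν/5 + 1)).
Simple pole: residue = g(a) at a = 2/9, which is 10125/17056.
List the singular points by increasing real part (a conjugate pair: the negative imaginary part first).


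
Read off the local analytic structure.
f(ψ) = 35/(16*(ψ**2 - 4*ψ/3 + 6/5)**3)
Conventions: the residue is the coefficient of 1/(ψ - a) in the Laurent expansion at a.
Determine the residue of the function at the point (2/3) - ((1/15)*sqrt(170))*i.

The factor ψ**2 - 4*ψ/3 + 6/5 splits as (ψ - a)(ψ - a') with a = (2/3) - ((1/15)*sqrt(170))*i, a' = (2/3) + ((1/15)*sqrt(170))*i. At the order-3 pole a set g(ψ) = (ψ - a)^3*f(ψ) = [35/16] / (ψ - a')^3.
Order-3 pole: residue = g''(a)/2; g''((2/3) - ((1/15)*sqrt(170))*i) = ((637875/5030912)*sqrt(170))*i, so the residue is ((637875/10061824)*sqrt(170))*i.

The residue is ((637875/10061824)*sqrt(170))*i.


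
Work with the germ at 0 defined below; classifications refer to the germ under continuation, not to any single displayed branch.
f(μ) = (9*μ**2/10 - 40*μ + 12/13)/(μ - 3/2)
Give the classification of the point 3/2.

The denominator factor μ - 3/2 vanishes at 3/2 and appears to the power 1; the numerator there equals -29667/520, nonzero, and no other factor vanishes.
Hence a pole whose order is the multiplicity, 1.

The point is a pole of order 1.
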